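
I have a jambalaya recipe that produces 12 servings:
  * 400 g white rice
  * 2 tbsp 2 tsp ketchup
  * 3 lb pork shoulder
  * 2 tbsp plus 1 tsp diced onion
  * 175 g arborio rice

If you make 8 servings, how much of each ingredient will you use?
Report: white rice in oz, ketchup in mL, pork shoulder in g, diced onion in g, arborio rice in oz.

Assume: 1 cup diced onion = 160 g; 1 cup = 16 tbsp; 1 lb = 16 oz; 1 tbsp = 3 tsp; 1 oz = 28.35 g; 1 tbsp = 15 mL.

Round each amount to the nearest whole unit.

Scaling factor: 8/12 = 2/3.
white rice: 400 g × 2/3 ÷ 28.35 g/oz ≈ 9 oz
ketchup: (2 tbsp + 2 tsp = 8/3 tbsp) × 2/3 × 15 mL/tbsp ≈ 27 mL
pork shoulder: 3 lb × 2/3 × 16 oz/lb × 28.35 g/oz ≈ 907 g
diced onion: (2 tbsp + 1 tsp = 7/3 tbsp) × 2/3 ÷ 16 tbsp/cup × 160 g/cup ≈ 16 g
arborio rice: 175 g × 2/3 ÷ 28.35 g/oz ≈ 4 oz

white rice: 9 oz; ketchup: 27 mL; pork shoulder: 907 g; diced onion: 16 g; arborio rice: 4 oz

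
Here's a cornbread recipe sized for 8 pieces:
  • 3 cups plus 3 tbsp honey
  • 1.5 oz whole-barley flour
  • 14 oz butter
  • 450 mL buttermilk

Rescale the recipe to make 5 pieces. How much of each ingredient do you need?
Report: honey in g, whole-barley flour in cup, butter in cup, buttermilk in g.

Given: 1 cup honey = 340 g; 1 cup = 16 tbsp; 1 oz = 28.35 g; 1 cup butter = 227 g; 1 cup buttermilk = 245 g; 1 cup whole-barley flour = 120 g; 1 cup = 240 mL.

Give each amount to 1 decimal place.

Scaling factor: 5/8 = 0.625.
honey: (3 cup + 3 tbsp = 3.1875 cup) × 5/8 × 340 g/cup ≈ 677.3 g
whole-barley flour: 1.5 oz × 5/8 × 28.35 g/oz ÷ 120 g/cup ≈ 0.2 cup
butter: 14 oz × 5/8 × 28.35 g/oz ÷ 227 g/cup ≈ 1.1 cup
buttermilk: 450 mL × 5/8 ÷ 240 mL/cup × 245 g/cup ≈ 287.1 g

honey: 677.3 g; whole-barley flour: 0.2 cup; butter: 1.1 cup; buttermilk: 287.1 g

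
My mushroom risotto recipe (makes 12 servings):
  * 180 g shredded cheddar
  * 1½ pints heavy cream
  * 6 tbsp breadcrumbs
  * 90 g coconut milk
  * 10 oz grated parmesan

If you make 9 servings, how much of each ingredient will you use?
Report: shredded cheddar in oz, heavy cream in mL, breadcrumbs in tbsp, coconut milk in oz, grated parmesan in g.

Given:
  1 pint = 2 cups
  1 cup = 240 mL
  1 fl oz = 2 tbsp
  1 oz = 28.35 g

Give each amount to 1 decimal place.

shredded cheddar: 4.8 oz; heavy cream: 540.0 mL; breadcrumbs: 4.5 tbsp; coconut milk: 2.4 oz; grated parmesan: 212.6 g

Scaling factor: 9/12 = 3/4 = 0.75.
shredded cheddar: 180 g × 3/4 ÷ 28.35 g/oz ≈ 4.8 oz
heavy cream: 1.5 pint × 3/4 × 2 cup/pint × 240 mL/cup = 540.0 mL
breadcrumbs: 6 tbsp × 3/4 = 4.5 tbsp
coconut milk: 90 g × 3/4 ÷ 28.35 g/oz ≈ 2.4 oz
grated parmesan: 10 oz × 3/4 × 28.35 g/oz ≈ 212.6 g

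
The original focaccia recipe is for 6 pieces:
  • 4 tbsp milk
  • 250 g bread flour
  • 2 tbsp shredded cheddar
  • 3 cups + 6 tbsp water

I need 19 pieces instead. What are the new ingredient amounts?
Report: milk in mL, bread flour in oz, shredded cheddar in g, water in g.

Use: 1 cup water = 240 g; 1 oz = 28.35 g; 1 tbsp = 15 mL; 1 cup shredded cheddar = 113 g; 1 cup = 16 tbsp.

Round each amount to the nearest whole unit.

Scaling factor: 19/6.
milk: 4 tbsp × 19/6 × 15 mL/tbsp = 190 mL
bread flour: 250 g × 19/6 ÷ 28.35 g/oz ≈ 28 oz
shredded cheddar: 2 tbsp × 19/6 ÷ 16 tbsp/cup × 113 g/cup ≈ 45 g
water: (3 cup + 6 tbsp = 3.375 cup) × 19/6 × 240 g/cup = 2565 g

milk: 190 mL; bread flour: 28 oz; shredded cheddar: 45 g; water: 2565 g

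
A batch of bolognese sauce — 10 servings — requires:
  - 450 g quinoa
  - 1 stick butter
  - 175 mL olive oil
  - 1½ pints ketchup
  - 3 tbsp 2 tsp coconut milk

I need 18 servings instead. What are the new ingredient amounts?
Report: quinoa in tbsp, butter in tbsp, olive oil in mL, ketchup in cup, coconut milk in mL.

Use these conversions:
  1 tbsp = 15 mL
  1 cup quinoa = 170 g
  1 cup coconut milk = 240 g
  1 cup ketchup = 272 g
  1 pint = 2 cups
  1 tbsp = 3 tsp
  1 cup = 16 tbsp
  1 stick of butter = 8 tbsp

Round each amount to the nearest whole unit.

quinoa: 76 tbsp; butter: 14 tbsp; olive oil: 315 mL; ketchup: 5 cup; coconut milk: 99 mL

Scaling factor: 18/10 = 9/5 = 1.8.
quinoa: 450 g × 9/5 ÷ 170 g/cup × 16 tbsp/cup ≈ 76 tbsp
butter: 1 stick × 9/5 × 8 tbsp/stick ≈ 14 tbsp
olive oil: 175 mL × 9/5 = 315 mL
ketchup: 1.5 pint × 9/5 × 2 cup/pint ≈ 5 cup
coconut milk: (3 tbsp + 2 tsp = 11/3 tbsp) × 9/5 × 15 mL/tbsp = 99 mL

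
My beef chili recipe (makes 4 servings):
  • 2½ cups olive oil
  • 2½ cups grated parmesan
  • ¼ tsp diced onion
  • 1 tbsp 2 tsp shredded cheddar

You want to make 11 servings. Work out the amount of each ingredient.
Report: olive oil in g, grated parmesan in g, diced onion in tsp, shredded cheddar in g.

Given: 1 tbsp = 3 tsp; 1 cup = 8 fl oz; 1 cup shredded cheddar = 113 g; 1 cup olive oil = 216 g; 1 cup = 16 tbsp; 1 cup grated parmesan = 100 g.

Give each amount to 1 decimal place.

olive oil: 1485.0 g; grated parmesan: 687.5 g; diced onion: 0.7 tsp; shredded cheddar: 32.4 g

Scaling factor: 11/4 = 2.75.
olive oil: 2.5 cup × 11/4 × 216 g/cup = 1485.0 g
grated parmesan: 2.5 cup × 11/4 × 100 g/cup = 687.5 g
diced onion: 0.25 tsp × 11/4 ≈ 0.7 tsp
shredded cheddar: (1 tbsp + 2 tsp = 5/3 tbsp) × 11/4 ÷ 16 tbsp/cup × 113 g/cup ≈ 32.4 g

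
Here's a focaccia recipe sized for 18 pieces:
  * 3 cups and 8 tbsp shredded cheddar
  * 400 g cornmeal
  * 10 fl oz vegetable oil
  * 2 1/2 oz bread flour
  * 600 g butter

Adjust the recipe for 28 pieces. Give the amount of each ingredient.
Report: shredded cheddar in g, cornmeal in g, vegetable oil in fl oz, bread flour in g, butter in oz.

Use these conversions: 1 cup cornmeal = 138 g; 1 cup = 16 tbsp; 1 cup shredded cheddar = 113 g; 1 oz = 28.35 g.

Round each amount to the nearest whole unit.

Scaling factor: 28/18 = 14/9.
shredded cheddar: (3 cup + 8 tbsp = 3.5 cup) × 14/9 × 113 g/cup ≈ 615 g
cornmeal: 400 g × 14/9 ≈ 622 g
vegetable oil: 10 fl oz × 14/9 ≈ 16 fl oz
bread flour: 2.5 oz × 14/9 × 28.35 g/oz ≈ 110 g
butter: 600 g × 14/9 ÷ 28.35 g/oz ≈ 33 oz

shredded cheddar: 615 g; cornmeal: 622 g; vegetable oil: 16 fl oz; bread flour: 110 g; butter: 33 oz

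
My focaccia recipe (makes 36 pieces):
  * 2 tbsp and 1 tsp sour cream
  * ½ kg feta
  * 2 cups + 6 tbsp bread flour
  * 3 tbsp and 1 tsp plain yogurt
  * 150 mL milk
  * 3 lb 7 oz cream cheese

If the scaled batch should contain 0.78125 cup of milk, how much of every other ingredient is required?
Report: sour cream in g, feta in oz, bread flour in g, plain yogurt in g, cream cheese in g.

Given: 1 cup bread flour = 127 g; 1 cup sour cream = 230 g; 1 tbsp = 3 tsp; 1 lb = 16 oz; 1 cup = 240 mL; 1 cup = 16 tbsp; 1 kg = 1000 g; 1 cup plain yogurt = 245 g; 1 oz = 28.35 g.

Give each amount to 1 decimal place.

sour cream: 41.9 g; feta: 22.0 oz; bread flour: 377.0 g; plain yogurt: 63.8 g; cream cheese: 1949.1 g

The original recipe has 0.625 cup of milk, so the scaling factor is 0.78125 ÷ 0.625 = 5/4 = 1.25.
sour cream: (2 tbsp + 1 tsp = 7/3 tbsp) × 5/4 ÷ 16 tbsp/cup × 230 g/cup ≈ 41.9 g
feta: 0.5 kg × 5/4 × 1000 g/kg ÷ 28.35 g/oz ≈ 22.0 oz
bread flour: (2 cup + 6 tbsp = 2.375 cup) × 5/4 × 127 g/cup ≈ 377.0 g
plain yogurt: (3 tbsp + 1 tsp = 10/3 tbsp) × 5/4 ÷ 16 tbsp/cup × 245 g/cup ≈ 63.8 g
cream cheese: (3 lb + 7 oz = 3.4375 lb) × 5/4 × 16 oz/lb × 28.35 g/oz ≈ 1949.1 g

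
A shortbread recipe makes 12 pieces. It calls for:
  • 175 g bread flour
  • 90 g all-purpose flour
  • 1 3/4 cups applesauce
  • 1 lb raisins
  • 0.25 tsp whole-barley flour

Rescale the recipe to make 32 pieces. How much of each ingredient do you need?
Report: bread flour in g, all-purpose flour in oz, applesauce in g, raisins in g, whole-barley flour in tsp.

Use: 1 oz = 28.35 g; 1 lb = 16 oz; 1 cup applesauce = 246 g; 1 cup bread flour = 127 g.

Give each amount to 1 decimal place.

bread flour: 466.7 g; all-purpose flour: 8.5 oz; applesauce: 1148.0 g; raisins: 1209.6 g; whole-barley flour: 0.7 tsp

Scaling factor: 32/12 = 8/3.
bread flour: 175 g × 8/3 ≈ 466.7 g
all-purpose flour: 90 g × 8/3 ÷ 28.35 g/oz ≈ 8.5 oz
applesauce: 1.75 cup × 8/3 × 246 g/cup = 1148.0 g
raisins: 1 lb × 8/3 × 16 oz/lb × 28.35 g/oz = 1209.6 g
whole-barley flour: 0.25 tsp × 8/3 ≈ 0.7 tsp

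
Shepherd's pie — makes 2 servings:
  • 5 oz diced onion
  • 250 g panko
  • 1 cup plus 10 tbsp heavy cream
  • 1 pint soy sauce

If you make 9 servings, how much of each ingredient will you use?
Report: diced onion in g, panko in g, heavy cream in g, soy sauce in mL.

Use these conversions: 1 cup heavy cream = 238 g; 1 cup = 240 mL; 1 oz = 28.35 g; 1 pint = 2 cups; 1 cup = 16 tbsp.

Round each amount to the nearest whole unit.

Scaling factor: 9/2 = 4.5.
diced onion: 5 oz × 9/2 × 28.35 g/oz ≈ 638 g
panko: 250 g × 9/2 = 1125 g
heavy cream: (1 cup + 10 tbsp = 1.625 cup) × 9/2 × 238 g/cup ≈ 1740 g
soy sauce: 1 pint × 9/2 × 2 cup/pint × 240 mL/cup = 2160 mL

diced onion: 638 g; panko: 1125 g; heavy cream: 1740 g; soy sauce: 2160 mL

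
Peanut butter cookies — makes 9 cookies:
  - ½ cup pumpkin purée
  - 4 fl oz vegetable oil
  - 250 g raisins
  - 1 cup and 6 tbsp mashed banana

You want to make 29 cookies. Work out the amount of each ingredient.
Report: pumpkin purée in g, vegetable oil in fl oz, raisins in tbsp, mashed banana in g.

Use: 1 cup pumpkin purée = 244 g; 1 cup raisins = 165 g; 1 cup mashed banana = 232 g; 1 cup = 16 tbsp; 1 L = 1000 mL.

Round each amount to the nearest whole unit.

pumpkin purée: 393 g; vegetable oil: 13 fl oz; raisins: 78 tbsp; mashed banana: 1028 g

Scaling factor: 29/9.
pumpkin purée: 0.5 cup × 29/9 × 244 g/cup ≈ 393 g
vegetable oil: 4 fl oz × 29/9 ≈ 13 fl oz
raisins: 250 g × 29/9 ÷ 165 g/cup × 16 tbsp/cup ≈ 78 tbsp
mashed banana: (1 cup + 6 tbsp = 1.375 cup) × 29/9 × 232 g/cup ≈ 1028 g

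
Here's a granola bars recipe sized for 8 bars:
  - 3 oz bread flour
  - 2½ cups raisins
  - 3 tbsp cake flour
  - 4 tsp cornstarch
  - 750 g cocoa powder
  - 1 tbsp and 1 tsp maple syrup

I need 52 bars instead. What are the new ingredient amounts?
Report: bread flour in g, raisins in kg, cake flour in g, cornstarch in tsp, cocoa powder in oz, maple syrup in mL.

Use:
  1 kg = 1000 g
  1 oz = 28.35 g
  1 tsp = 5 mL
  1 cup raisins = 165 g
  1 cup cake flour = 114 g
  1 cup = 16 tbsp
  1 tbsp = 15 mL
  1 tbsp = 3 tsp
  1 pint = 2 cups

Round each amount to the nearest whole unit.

Scaling factor: 52/8 = 13/2 = 6.5.
bread flour: 3 oz × 13/2 × 28.35 g/oz ≈ 553 g
raisins: 2.5 cup × 13/2 × 165 g/cup ÷ 1000 g/kg ≈ 3 kg
cake flour: 3 tbsp × 13/2 ÷ 16 tbsp/cup × 114 g/cup ≈ 139 g
cornstarch: 4 tsp × 13/2 = 26 tsp
cocoa powder: 750 g × 13/2 ÷ 28.35 g/oz ≈ 172 oz
maple syrup: (1 tbsp + 1 tsp = 4/3 tbsp) × 13/2 × 15 mL/tbsp = 130 mL

bread flour: 553 g; raisins: 3 kg; cake flour: 139 g; cornstarch: 26 tsp; cocoa powder: 172 oz; maple syrup: 130 mL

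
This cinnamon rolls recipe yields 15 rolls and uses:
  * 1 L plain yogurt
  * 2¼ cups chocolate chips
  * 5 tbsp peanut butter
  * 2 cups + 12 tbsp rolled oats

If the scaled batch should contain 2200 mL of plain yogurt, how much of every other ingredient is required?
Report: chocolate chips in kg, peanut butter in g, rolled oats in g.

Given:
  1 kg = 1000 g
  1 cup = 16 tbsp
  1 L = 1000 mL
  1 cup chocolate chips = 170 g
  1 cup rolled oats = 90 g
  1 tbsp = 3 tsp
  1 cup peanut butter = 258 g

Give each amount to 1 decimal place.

chocolate chips: 0.8 kg; peanut butter: 177.4 g; rolled oats: 544.5 g

The original recipe has 1000 mL of plain yogurt, so the scaling factor is 2200 ÷ 1000 = 11/5 = 2.2.
chocolate chips: 2.25 cup × 11/5 × 170 g/cup ÷ 1000 g/kg ≈ 0.8 kg
peanut butter: 5 tbsp × 11/5 ÷ 16 tbsp/cup × 258 g/cup ≈ 177.4 g
rolled oats: (2 cup + 12 tbsp = 2.75 cup) × 11/5 × 90 g/cup = 544.5 g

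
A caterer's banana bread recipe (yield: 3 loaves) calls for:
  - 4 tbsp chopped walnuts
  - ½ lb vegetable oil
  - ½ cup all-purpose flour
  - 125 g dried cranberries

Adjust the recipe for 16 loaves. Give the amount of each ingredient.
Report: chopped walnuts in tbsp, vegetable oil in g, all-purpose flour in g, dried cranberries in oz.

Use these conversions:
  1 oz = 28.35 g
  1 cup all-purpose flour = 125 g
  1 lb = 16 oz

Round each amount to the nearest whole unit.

Scaling factor: 16/3.
chopped walnuts: 4 tbsp × 16/3 ≈ 21 tbsp
vegetable oil: 0.5 lb × 16/3 × 16 oz/lb × 28.35 g/oz ≈ 1210 g
all-purpose flour: 0.5 cup × 16/3 × 125 g/cup ≈ 333 g
dried cranberries: 125 g × 16/3 ÷ 28.35 g/oz ≈ 24 oz

chopped walnuts: 21 tbsp; vegetable oil: 1210 g; all-purpose flour: 333 g; dried cranberries: 24 oz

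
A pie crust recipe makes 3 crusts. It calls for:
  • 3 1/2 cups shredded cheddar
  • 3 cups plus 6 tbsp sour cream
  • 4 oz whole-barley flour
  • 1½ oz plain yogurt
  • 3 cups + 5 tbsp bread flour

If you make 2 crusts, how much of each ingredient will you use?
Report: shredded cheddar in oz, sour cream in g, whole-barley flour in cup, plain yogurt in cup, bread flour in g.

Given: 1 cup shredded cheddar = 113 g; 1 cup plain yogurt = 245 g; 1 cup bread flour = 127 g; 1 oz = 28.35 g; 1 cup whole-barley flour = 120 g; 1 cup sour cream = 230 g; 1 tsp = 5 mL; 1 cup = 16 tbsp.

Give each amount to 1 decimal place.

shredded cheddar: 9.3 oz; sour cream: 517.5 g; whole-barley flour: 0.6 cup; plain yogurt: 0.1 cup; bread flour: 280.5 g

Scaling factor: 2/3.
shredded cheddar: 3.5 cup × 2/3 × 113 g/cup ÷ 28.35 g/oz ≈ 9.3 oz
sour cream: (3 cup + 6 tbsp = 3.375 cup) × 2/3 × 230 g/cup = 517.5 g
whole-barley flour: 4 oz × 2/3 × 28.35 g/oz ÷ 120 g/cup ≈ 0.6 cup
plain yogurt: 1.5 oz × 2/3 × 28.35 g/oz ÷ 245 g/cup ≈ 0.1 cup
bread flour: (3 cup + 5 tbsp = 3.3125 cup) × 2/3 × 127 g/cup ≈ 280.5 g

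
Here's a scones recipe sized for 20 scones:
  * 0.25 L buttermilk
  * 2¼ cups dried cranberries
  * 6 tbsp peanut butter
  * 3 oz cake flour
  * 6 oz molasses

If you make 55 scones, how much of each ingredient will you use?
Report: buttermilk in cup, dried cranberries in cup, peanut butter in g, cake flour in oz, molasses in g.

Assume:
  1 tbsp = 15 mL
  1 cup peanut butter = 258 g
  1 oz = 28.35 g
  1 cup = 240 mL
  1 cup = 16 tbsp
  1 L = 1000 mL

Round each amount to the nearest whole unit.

buttermilk: 3 cup; dried cranberries: 6 cup; peanut butter: 266 g; cake flour: 8 oz; molasses: 468 g

Scaling factor: 55/20 = 11/4 = 2.75.
buttermilk: 0.25 L × 11/4 × 1000 mL/L ÷ 240 mL/cup ≈ 3 cup
dried cranberries: 2.25 cup × 11/4 ≈ 6 cup
peanut butter: 6 tbsp × 11/4 ÷ 16 tbsp/cup × 258 g/cup ≈ 266 g
cake flour: 3 oz × 11/4 ≈ 8 oz
molasses: 6 oz × 11/4 × 28.35 g/oz ≈ 468 g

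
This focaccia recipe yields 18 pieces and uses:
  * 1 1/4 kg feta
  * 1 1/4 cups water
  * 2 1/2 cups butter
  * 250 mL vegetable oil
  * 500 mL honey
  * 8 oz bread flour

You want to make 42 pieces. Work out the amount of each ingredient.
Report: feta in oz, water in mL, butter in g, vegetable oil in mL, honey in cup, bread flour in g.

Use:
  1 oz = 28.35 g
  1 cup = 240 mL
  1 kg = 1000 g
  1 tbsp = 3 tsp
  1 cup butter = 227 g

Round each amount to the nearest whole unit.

feta: 103 oz; water: 700 mL; butter: 1324 g; vegetable oil: 583 mL; honey: 5 cup; bread flour: 529 g

Scaling factor: 42/18 = 7/3.
feta: 1.25 kg × 7/3 × 1000 g/kg ÷ 28.35 g/oz ≈ 103 oz
water: 1.25 cup × 7/3 × 240 mL/cup = 700 mL
butter: 2.5 cup × 7/3 × 227 g/cup ≈ 1324 g
vegetable oil: 250 mL × 7/3 ≈ 583 mL
honey: 500 mL × 7/3 ÷ 240 mL/cup ≈ 5 cup
bread flour: 8 oz × 7/3 × 28.35 g/oz ≈ 529 g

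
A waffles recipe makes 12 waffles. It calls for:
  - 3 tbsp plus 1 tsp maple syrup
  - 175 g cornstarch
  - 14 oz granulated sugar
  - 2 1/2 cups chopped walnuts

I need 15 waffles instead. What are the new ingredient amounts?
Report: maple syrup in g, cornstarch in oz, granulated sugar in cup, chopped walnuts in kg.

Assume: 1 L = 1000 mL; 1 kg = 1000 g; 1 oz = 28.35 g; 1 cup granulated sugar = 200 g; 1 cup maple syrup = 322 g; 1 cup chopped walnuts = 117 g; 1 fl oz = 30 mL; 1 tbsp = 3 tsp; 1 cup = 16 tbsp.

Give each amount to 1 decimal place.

Scaling factor: 15/12 = 5/4 = 1.25.
maple syrup: (3 tbsp + 1 tsp = 10/3 tbsp) × 5/4 ÷ 16 tbsp/cup × 322 g/cup ≈ 83.9 g
cornstarch: 175 g × 5/4 ÷ 28.35 g/oz ≈ 7.7 oz
granulated sugar: 14 oz × 5/4 × 28.35 g/oz ÷ 200 g/cup ≈ 2.5 cup
chopped walnuts: 2.5 cup × 5/4 × 117 g/cup ÷ 1000 g/kg ≈ 0.4 kg

maple syrup: 83.9 g; cornstarch: 7.7 oz; granulated sugar: 2.5 cup; chopped walnuts: 0.4 kg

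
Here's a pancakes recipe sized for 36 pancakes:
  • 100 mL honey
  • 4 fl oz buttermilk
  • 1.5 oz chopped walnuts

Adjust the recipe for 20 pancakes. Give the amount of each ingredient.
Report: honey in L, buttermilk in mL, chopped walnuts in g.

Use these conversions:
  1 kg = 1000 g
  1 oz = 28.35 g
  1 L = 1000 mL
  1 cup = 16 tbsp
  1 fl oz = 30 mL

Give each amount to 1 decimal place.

Scaling factor: 20/36 = 5/9.
honey: 100 mL × 5/9 ÷ 1000 mL/L ≈ 0.1 L
buttermilk: 4 fl oz × 5/9 × 30 mL/fl oz ≈ 66.7 mL
chopped walnuts: 1.5 oz × 5/9 × 28.35 g/oz ≈ 23.6 g

honey: 0.1 L; buttermilk: 66.7 mL; chopped walnuts: 23.6 g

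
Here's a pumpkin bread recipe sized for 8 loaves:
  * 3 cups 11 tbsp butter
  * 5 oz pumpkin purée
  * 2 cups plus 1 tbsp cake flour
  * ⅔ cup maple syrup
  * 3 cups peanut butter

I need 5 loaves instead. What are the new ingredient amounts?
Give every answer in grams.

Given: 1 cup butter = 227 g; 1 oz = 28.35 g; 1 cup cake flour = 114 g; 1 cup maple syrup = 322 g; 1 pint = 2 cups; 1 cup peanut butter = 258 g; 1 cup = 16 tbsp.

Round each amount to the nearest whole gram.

Scaling factor: 5/8 = 0.625.
butter: (3 cup + 11 tbsp = 3.6875 cup) × 5/8 × 227 g/cup ≈ 523 g
pumpkin purée: 5 oz × 5/8 × 28.35 g/oz ≈ 89 g
cake flour: (2 cup + 1 tbsp = 2.0625 cup) × 5/8 × 114 g/cup ≈ 147 g
maple syrup: 2/3 cup × 5/8 × 322 g/cup ≈ 134 g
peanut butter: 3 cup × 5/8 × 258 g/cup ≈ 484 g

butter: 523 g; pumpkin purée: 89 g; cake flour: 147 g; maple syrup: 134 g; peanut butter: 484 g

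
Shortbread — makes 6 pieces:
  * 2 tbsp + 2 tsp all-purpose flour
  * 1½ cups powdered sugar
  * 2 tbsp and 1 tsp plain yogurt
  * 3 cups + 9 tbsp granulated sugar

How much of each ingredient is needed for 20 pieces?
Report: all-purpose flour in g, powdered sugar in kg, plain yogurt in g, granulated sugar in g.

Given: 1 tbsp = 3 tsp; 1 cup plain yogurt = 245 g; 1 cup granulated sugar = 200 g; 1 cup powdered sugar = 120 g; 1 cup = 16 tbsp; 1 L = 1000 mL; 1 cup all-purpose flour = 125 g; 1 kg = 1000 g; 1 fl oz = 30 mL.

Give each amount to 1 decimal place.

all-purpose flour: 69.4 g; powdered sugar: 0.6 kg; plain yogurt: 119.1 g; granulated sugar: 2375.0 g

Scaling factor: 20/6 = 10/3.
all-purpose flour: (2 tbsp + 2 tsp = 8/3 tbsp) × 10/3 ÷ 16 tbsp/cup × 125 g/cup ≈ 69.4 g
powdered sugar: 1.5 cup × 10/3 × 120 g/cup ÷ 1000 g/kg = 0.6 kg
plain yogurt: (2 tbsp + 1 tsp = 7/3 tbsp) × 10/3 ÷ 16 tbsp/cup × 245 g/cup ≈ 119.1 g
granulated sugar: (3 cup + 9 tbsp = 3.5625 cup) × 10/3 × 200 g/cup = 2375.0 g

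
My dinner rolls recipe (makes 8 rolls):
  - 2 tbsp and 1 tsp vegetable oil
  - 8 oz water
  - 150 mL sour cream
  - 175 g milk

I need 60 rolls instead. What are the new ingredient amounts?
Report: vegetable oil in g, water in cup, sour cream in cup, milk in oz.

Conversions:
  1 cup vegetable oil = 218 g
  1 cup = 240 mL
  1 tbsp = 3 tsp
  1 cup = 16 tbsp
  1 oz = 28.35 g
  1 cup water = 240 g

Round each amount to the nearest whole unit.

vegetable oil: 238 g; water: 7 cup; sour cream: 5 cup; milk: 46 oz

Scaling factor: 60/8 = 15/2 = 7.5.
vegetable oil: (2 tbsp + 1 tsp = 7/3 tbsp) × 15/2 ÷ 16 tbsp/cup × 218 g/cup ≈ 238 g
water: 8 oz × 15/2 × 28.35 g/oz ÷ 240 g/cup ≈ 7 cup
sour cream: 150 mL × 15/2 ÷ 240 mL/cup ≈ 5 cup
milk: 175 g × 15/2 ÷ 28.35 g/oz ≈ 46 oz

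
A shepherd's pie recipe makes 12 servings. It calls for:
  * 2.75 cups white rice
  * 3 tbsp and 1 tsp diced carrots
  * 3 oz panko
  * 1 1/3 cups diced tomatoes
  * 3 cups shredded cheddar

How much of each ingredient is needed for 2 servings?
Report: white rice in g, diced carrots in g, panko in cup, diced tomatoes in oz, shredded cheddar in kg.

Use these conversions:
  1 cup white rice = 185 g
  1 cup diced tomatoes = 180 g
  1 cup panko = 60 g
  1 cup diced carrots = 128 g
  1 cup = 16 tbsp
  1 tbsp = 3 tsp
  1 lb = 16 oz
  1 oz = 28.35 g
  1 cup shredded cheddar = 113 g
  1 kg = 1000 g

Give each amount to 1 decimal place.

white rice: 84.8 g; diced carrots: 4.4 g; panko: 0.2 cup; diced tomatoes: 1.4 oz; shredded cheddar: 0.1 kg

Scaling factor: 2/12 = 1/6.
white rice: 2.75 cup × 1/6 × 185 g/cup ≈ 84.8 g
diced carrots: (3 tbsp + 1 tsp = 10/3 tbsp) × 1/6 ÷ 16 tbsp/cup × 128 g/cup ≈ 4.4 g
panko: 3 oz × 1/6 × 28.35 g/oz ÷ 60 g/cup ≈ 0.2 cup
diced tomatoes: 4/3 cup × 1/6 × 180 g/cup ÷ 28.35 g/oz ≈ 1.4 oz
shredded cheddar: 3 cup × 1/6 × 113 g/cup ÷ 1000 g/kg ≈ 0.1 kg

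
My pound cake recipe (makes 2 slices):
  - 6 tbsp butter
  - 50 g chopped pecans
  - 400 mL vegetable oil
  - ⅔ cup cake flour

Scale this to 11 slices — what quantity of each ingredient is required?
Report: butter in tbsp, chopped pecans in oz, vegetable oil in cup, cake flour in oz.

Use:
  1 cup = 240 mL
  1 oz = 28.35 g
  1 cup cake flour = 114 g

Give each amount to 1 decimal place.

Scaling factor: 11/2 = 5.5.
butter: 6 tbsp × 11/2 = 33.0 tbsp
chopped pecans: 50 g × 11/2 ÷ 28.35 g/oz ≈ 9.7 oz
vegetable oil: 400 mL × 11/2 ÷ 240 mL/cup ≈ 9.2 cup
cake flour: 2/3 cup × 11/2 × 114 g/cup ÷ 28.35 g/oz ≈ 14.7 oz

butter: 33.0 tbsp; chopped pecans: 9.7 oz; vegetable oil: 9.2 cup; cake flour: 14.7 oz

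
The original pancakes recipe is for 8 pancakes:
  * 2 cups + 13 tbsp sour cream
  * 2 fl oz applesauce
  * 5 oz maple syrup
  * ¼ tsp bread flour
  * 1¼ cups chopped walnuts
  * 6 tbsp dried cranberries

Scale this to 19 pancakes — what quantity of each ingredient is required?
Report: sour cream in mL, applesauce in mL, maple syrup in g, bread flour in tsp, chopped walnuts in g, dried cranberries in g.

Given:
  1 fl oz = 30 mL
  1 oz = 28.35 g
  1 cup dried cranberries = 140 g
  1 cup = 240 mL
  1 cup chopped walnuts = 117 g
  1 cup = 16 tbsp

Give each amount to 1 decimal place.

sour cream: 1603.1 mL; applesauce: 142.5 mL; maple syrup: 336.7 g; bread flour: 0.6 tsp; chopped walnuts: 347.3 g; dried cranberries: 124.7 g

Scaling factor: 19/8 = 2.375.
sour cream: (2 cup + 13 tbsp = 2.8125 cup) × 19/8 × 240 mL/cup ≈ 1603.1 mL
applesauce: 2 fl oz × 19/8 × 30 mL/fl oz = 142.5 mL
maple syrup: 5 oz × 19/8 × 28.35 g/oz ≈ 336.7 g
bread flour: 0.25 tsp × 19/8 ≈ 0.6 tsp
chopped walnuts: 1.25 cup × 19/8 × 117 g/cup ≈ 347.3 g
dried cranberries: 6 tbsp × 19/8 ÷ 16 tbsp/cup × 140 g/cup ≈ 124.7 g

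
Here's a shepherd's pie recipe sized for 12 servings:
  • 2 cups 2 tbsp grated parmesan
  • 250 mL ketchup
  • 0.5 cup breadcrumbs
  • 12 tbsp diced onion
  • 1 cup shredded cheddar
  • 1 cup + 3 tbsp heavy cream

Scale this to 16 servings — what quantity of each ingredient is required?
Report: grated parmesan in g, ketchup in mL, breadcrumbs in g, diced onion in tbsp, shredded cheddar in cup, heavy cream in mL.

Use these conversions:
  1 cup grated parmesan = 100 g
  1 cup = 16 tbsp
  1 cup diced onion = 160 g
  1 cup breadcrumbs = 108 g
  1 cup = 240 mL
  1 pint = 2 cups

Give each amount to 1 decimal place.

grated parmesan: 283.3 g; ketchup: 333.3 mL; breadcrumbs: 72.0 g; diced onion: 16.0 tbsp; shredded cheddar: 1.3 cup; heavy cream: 380.0 mL

Scaling factor: 16/12 = 4/3.
grated parmesan: (2 cup + 2 tbsp = 2.125 cup) × 4/3 × 100 g/cup ≈ 283.3 g
ketchup: 250 mL × 4/3 ≈ 333.3 mL
breadcrumbs: 0.5 cup × 4/3 × 108 g/cup = 72.0 g
diced onion: 12 tbsp × 4/3 = 16.0 tbsp
shredded cheddar: 1 cup × 4/3 ≈ 1.3 cup
heavy cream: (1 cup + 3 tbsp = 1.1875 cup) × 4/3 × 240 mL/cup = 380.0 mL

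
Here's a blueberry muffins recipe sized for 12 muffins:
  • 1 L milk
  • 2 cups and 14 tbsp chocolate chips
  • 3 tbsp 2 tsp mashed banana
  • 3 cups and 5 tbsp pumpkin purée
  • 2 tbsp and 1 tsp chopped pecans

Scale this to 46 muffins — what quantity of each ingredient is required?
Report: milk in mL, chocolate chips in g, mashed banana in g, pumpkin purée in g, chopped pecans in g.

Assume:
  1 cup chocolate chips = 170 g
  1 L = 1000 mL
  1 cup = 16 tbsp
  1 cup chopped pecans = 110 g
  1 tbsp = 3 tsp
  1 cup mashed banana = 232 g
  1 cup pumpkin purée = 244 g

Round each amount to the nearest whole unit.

Scaling factor: 46/12 = 23/6.
milk: 1 L × 23/6 × 1000 mL/L ≈ 3833 mL
chocolate chips: (2 cup + 14 tbsp = 2.875 cup) × 23/6 × 170 g/cup ≈ 1874 g
mashed banana: (3 tbsp + 2 tsp = 11/3 tbsp) × 23/6 ÷ 16 tbsp/cup × 232 g/cup ≈ 204 g
pumpkin purée: (3 cup + 5 tbsp = 3.3125 cup) × 23/6 × 244 g/cup ≈ 3098 g
chopped pecans: (2 tbsp + 1 tsp = 7/3 tbsp) × 23/6 ÷ 16 tbsp/cup × 110 g/cup ≈ 61 g

milk: 3833 mL; chocolate chips: 1874 g; mashed banana: 204 g; pumpkin purée: 3098 g; chopped pecans: 61 g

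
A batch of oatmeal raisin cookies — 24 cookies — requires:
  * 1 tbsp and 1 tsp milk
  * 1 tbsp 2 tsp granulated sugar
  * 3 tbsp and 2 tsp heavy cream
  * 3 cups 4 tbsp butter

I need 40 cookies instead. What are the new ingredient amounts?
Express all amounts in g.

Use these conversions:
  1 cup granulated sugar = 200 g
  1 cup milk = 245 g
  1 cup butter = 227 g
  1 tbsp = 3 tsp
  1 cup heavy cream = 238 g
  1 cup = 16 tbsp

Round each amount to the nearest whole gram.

milk: 34 g; granulated sugar: 35 g; heavy cream: 91 g; butter: 1230 g

Scaling factor: 40/24 = 5/3.
milk: (1 tbsp + 1 tsp = 4/3 tbsp) × 5/3 ÷ 16 tbsp/cup × 245 g/cup ≈ 34 g
granulated sugar: (1 tbsp + 2 tsp = 5/3 tbsp) × 5/3 ÷ 16 tbsp/cup × 200 g/cup ≈ 35 g
heavy cream: (3 tbsp + 2 tsp = 11/3 tbsp) × 5/3 ÷ 16 tbsp/cup × 238 g/cup ≈ 91 g
butter: (3 cup + 4 tbsp = 3.25 cup) × 5/3 × 227 g/cup ≈ 1230 g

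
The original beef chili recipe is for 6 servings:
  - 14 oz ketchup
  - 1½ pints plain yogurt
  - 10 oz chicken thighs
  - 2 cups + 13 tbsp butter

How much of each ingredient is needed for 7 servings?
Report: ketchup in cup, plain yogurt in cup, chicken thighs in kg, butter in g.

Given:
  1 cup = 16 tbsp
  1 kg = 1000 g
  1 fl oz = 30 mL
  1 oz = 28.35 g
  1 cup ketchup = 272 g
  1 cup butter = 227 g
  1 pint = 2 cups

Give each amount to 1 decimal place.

Scaling factor: 7/6.
ketchup: 14 oz × 7/6 × 28.35 g/oz ÷ 272 g/cup ≈ 1.7 cup
plain yogurt: 1.5 pint × 7/6 × 2 cup/pint = 3.5 cup
chicken thighs: 10 oz × 7/6 × 28.35 g/oz ÷ 1000 g/kg ≈ 0.3 kg
butter: (2 cup + 13 tbsp = 2.8125 cup) × 7/6 × 227 g/cup ≈ 744.8 g

ketchup: 1.7 cup; plain yogurt: 3.5 cup; chicken thighs: 0.3 kg; butter: 744.8 g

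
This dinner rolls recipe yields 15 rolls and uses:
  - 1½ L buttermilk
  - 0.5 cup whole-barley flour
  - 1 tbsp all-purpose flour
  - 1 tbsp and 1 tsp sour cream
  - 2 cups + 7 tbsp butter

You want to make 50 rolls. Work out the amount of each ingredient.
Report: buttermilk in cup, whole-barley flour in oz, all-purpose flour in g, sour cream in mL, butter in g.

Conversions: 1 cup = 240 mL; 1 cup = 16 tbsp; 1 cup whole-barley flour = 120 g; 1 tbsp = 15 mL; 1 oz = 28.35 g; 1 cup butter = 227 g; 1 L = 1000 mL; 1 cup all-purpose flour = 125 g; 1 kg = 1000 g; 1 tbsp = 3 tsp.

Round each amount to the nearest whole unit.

buttermilk: 21 cup; whole-barley flour: 7 oz; all-purpose flour: 26 g; sour cream: 67 mL; butter: 1844 g

Scaling factor: 50/15 = 10/3.
buttermilk: 1.5 L × 10/3 × 1000 mL/L ÷ 240 mL/cup ≈ 21 cup
whole-barley flour: 0.5 cup × 10/3 × 120 g/cup ÷ 28.35 g/oz ≈ 7 oz
all-purpose flour: 1 tbsp × 10/3 ÷ 16 tbsp/cup × 125 g/cup ≈ 26 g
sour cream: (1 tbsp + 1 tsp = 4/3 tbsp) × 10/3 × 15 mL/tbsp ≈ 67 mL
butter: (2 cup + 7 tbsp = 2.4375 cup) × 10/3 × 227 g/cup ≈ 1844 g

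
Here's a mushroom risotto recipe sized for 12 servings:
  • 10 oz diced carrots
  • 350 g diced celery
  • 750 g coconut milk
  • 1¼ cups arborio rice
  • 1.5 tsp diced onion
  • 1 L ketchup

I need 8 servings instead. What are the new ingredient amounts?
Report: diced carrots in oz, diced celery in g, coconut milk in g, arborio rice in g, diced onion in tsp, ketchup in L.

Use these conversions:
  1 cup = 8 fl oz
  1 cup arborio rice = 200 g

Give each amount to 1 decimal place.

diced carrots: 6.7 oz; diced celery: 233.3 g; coconut milk: 500.0 g; arborio rice: 166.7 g; diced onion: 1.0 tsp; ketchup: 0.7 L

Scaling factor: 8/12 = 2/3.
diced carrots: 10 oz × 2/3 ≈ 6.7 oz
diced celery: 350 g × 2/3 ≈ 233.3 g
coconut milk: 750 g × 2/3 = 500.0 g
arborio rice: 1.25 cup × 2/3 × 200 g/cup ≈ 166.7 g
diced onion: 1.5 tsp × 2/3 = 1.0 tsp
ketchup: 1 L × 2/3 ≈ 0.7 L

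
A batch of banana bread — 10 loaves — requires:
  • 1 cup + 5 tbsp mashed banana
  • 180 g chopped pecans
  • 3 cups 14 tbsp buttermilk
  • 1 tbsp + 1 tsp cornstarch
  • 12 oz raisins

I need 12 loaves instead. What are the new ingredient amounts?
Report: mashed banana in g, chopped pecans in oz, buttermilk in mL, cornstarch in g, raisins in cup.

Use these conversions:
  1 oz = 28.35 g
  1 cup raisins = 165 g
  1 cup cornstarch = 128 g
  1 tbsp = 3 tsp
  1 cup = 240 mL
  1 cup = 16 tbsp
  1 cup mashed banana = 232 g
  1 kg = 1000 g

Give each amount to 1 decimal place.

Scaling factor: 12/10 = 6/5 = 1.2.
mashed banana: (1 cup + 5 tbsp = 1.3125 cup) × 6/5 × 232 g/cup = 365.4 g
chopped pecans: 180 g × 6/5 ÷ 28.35 g/oz ≈ 7.6 oz
buttermilk: (3 cup + 14 tbsp = 3.875 cup) × 6/5 × 240 mL/cup = 1116.0 mL
cornstarch: (1 tbsp + 1 tsp = 4/3 tbsp) × 6/5 ÷ 16 tbsp/cup × 128 g/cup = 12.8 g
raisins: 12 oz × 6/5 × 28.35 g/oz ÷ 165 g/cup ≈ 2.5 cup

mashed banana: 365.4 g; chopped pecans: 7.6 oz; buttermilk: 1116.0 mL; cornstarch: 12.8 g; raisins: 2.5 cup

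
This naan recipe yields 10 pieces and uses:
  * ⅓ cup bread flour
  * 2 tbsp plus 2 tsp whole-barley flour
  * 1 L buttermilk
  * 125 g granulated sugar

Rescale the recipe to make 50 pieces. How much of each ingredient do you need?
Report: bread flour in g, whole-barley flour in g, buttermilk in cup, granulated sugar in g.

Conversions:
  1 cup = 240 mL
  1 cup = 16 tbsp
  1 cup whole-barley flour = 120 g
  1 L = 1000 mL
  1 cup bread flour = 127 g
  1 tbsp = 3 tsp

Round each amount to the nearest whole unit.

bread flour: 212 g; whole-barley flour: 100 g; buttermilk: 21 cup; granulated sugar: 625 g

Scaling factor: 50/10 = 5.
bread flour: 1/3 cup × 5 × 127 g/cup ≈ 212 g
whole-barley flour: (2 tbsp + 2 tsp = 8/3 tbsp) × 5 ÷ 16 tbsp/cup × 120 g/cup = 100 g
buttermilk: 1 L × 5 × 1000 mL/L ÷ 240 mL/cup ≈ 21 cup
granulated sugar: 125 g × 5 = 625 g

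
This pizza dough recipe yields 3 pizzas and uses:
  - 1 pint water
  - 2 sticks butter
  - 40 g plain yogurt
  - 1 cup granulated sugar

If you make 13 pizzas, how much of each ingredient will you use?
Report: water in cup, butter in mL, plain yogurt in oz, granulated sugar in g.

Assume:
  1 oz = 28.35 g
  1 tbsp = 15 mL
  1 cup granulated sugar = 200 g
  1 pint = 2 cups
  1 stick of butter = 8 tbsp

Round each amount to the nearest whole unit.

Scaling factor: 13/3.
water: 1 pint × 13/3 × 2 cup/pint ≈ 9 cup
butter: 2 stick × 13/3 × 8 tbsp/stick × 15 mL/tbsp = 1040 mL
plain yogurt: 40 g × 13/3 ÷ 28.35 g/oz ≈ 6 oz
granulated sugar: 1 cup × 13/3 × 200 g/cup ≈ 867 g

water: 9 cup; butter: 1040 mL; plain yogurt: 6 oz; granulated sugar: 867 g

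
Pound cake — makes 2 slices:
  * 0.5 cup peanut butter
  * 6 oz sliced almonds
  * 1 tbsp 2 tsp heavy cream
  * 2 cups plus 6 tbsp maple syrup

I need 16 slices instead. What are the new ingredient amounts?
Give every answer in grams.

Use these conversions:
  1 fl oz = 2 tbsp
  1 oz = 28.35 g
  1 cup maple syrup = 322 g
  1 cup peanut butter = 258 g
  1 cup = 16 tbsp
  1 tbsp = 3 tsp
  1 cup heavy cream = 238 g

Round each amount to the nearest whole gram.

Scaling factor: 16/2 = 8.
peanut butter: 0.5 cup × 8 × 258 g/cup = 1032 g
sliced almonds: 6 oz × 8 × 28.35 g/oz ≈ 1361 g
heavy cream: (1 tbsp + 2 tsp = 5/3 tbsp) × 8 ÷ 16 tbsp/cup × 238 g/cup ≈ 198 g
maple syrup: (2 cup + 6 tbsp = 2.375 cup) × 8 × 322 g/cup = 6118 g

peanut butter: 1032 g; sliced almonds: 1361 g; heavy cream: 198 g; maple syrup: 6118 g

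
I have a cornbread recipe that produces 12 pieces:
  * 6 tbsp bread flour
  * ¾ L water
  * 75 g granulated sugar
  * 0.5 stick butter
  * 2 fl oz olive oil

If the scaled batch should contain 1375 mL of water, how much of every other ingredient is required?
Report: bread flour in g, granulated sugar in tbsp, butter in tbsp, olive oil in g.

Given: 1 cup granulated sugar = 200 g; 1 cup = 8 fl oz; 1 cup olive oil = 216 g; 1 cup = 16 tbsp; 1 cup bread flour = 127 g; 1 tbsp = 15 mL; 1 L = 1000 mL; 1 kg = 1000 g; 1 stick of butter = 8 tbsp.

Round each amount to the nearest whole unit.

bread flour: 87 g; granulated sugar: 11 tbsp; butter: 7 tbsp; olive oil: 99 g

The original recipe has 750 mL of water, so the scaling factor is 1375 ÷ 750 = 11/6.
bread flour: 6 tbsp × 11/6 ÷ 16 tbsp/cup × 127 g/cup ≈ 87 g
granulated sugar: 75 g × 11/6 ÷ 200 g/cup × 16 tbsp/cup = 11 tbsp
butter: 0.5 stick × 11/6 × 8 tbsp/stick ≈ 7 tbsp
olive oil: 2 fl oz × 11/6 ÷ 8 fl oz/cup × 216 g/cup = 99 g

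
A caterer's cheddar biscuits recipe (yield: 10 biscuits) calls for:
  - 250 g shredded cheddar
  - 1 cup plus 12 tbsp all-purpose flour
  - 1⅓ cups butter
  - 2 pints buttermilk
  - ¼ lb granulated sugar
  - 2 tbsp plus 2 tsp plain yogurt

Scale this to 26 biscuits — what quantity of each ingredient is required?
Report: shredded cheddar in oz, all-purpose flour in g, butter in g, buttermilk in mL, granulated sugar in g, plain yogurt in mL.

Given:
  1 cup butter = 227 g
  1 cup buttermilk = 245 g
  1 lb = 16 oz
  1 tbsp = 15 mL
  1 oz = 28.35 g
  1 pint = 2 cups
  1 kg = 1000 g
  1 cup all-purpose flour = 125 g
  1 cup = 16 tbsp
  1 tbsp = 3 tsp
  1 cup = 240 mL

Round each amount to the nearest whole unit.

Scaling factor: 26/10 = 13/5 = 2.6.
shredded cheddar: 250 g × 13/5 ÷ 28.35 g/oz ≈ 23 oz
all-purpose flour: (1 cup + 12 tbsp = 1.75 cup) × 13/5 × 125 g/cup ≈ 569 g
butter: 4/3 cup × 13/5 × 227 g/cup ≈ 787 g
buttermilk: 2 pint × 13/5 × 2 cup/pint × 240 mL/cup = 2496 mL
granulated sugar: 0.25 lb × 13/5 × 16 oz/lb × 28.35 g/oz ≈ 295 g
plain yogurt: (2 tbsp + 2 tsp = 8/3 tbsp) × 13/5 × 15 mL/tbsp = 104 mL

shredded cheddar: 23 oz; all-purpose flour: 569 g; butter: 787 g; buttermilk: 2496 mL; granulated sugar: 295 g; plain yogurt: 104 mL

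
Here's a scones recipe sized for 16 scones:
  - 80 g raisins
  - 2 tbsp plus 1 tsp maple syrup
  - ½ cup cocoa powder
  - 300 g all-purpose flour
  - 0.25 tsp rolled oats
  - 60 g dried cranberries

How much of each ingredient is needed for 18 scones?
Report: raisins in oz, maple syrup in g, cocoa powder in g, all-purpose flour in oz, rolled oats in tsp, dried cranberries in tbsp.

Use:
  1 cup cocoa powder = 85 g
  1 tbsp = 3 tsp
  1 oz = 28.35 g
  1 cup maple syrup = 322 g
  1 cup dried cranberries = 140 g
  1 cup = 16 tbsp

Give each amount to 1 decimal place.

raisins: 3.2 oz; maple syrup: 52.8 g; cocoa powder: 47.8 g; all-purpose flour: 11.9 oz; rolled oats: 0.3 tsp; dried cranberries: 7.7 tbsp

Scaling factor: 18/16 = 9/8 = 1.125.
raisins: 80 g × 9/8 ÷ 28.35 g/oz ≈ 3.2 oz
maple syrup: (2 tbsp + 1 tsp = 7/3 tbsp) × 9/8 ÷ 16 tbsp/cup × 322 g/cup ≈ 52.8 g
cocoa powder: 0.5 cup × 9/8 × 85 g/cup ≈ 47.8 g
all-purpose flour: 300 g × 9/8 ÷ 28.35 g/oz ≈ 11.9 oz
rolled oats: 0.25 tsp × 9/8 ≈ 0.3 tsp
dried cranberries: 60 g × 9/8 ÷ 140 g/cup × 16 tbsp/cup ≈ 7.7 tbsp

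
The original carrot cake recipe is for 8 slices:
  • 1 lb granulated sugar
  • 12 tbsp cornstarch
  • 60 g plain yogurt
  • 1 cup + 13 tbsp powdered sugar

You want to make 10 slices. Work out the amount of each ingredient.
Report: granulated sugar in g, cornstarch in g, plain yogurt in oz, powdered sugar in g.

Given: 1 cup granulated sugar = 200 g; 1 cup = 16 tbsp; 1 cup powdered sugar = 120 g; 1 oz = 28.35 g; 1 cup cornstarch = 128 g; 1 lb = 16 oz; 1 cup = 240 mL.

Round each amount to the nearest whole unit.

Scaling factor: 10/8 = 5/4 = 1.25.
granulated sugar: 1 lb × 5/4 × 16 oz/lb × 28.35 g/oz = 567 g
cornstarch: 12 tbsp × 5/4 ÷ 16 tbsp/cup × 128 g/cup = 120 g
plain yogurt: 60 g × 5/4 ÷ 28.35 g/oz ≈ 3 oz
powdered sugar: (1 cup + 13 tbsp = 1.8125 cup) × 5/4 × 120 g/cup ≈ 272 g

granulated sugar: 567 g; cornstarch: 120 g; plain yogurt: 3 oz; powdered sugar: 272 g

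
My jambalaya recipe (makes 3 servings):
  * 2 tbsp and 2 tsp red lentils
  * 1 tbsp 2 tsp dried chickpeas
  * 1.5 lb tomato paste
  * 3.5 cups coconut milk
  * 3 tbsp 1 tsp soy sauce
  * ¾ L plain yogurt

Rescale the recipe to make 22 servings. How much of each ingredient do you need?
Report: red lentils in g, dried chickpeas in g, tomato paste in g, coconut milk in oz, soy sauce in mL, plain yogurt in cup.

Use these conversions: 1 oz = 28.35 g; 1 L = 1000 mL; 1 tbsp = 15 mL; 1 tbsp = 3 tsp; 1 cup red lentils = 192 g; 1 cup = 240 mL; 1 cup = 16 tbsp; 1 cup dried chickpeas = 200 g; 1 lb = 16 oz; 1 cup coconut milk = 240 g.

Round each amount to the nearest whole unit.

red lentils: 235 g; dried chickpeas: 153 g; tomato paste: 4990 g; coconut milk: 217 oz; soy sauce: 367 mL; plain yogurt: 23 cup

Scaling factor: 22/3.
red lentils: (2 tbsp + 2 tsp = 8/3 tbsp) × 22/3 ÷ 16 tbsp/cup × 192 g/cup ≈ 235 g
dried chickpeas: (1 tbsp + 2 tsp = 5/3 tbsp) × 22/3 ÷ 16 tbsp/cup × 200 g/cup ≈ 153 g
tomato paste: 1.5 lb × 22/3 × 16 oz/lb × 28.35 g/oz ≈ 4990 g
coconut milk: 3.5 cup × 22/3 × 240 g/cup ÷ 28.35 g/oz ≈ 217 oz
soy sauce: (3 tbsp + 1 tsp = 10/3 tbsp) × 22/3 × 15 mL/tbsp ≈ 367 mL
plain yogurt: 0.75 L × 22/3 × 1000 mL/L ÷ 240 mL/cup ≈ 23 cup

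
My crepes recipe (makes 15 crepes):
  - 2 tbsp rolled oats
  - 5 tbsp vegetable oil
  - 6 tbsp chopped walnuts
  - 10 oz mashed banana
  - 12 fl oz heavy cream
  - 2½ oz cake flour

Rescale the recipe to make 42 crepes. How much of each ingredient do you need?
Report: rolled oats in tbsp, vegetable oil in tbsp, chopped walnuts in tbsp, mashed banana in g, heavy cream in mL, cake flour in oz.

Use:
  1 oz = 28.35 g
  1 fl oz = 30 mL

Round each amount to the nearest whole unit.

rolled oats: 6 tbsp; vegetable oil: 14 tbsp; chopped walnuts: 17 tbsp; mashed banana: 794 g; heavy cream: 1008 mL; cake flour: 7 oz

Scaling factor: 42/15 = 14/5 = 2.8.
rolled oats: 2 tbsp × 14/5 ≈ 6 tbsp
vegetable oil: 5 tbsp × 14/5 = 14 tbsp
chopped walnuts: 6 tbsp × 14/5 ≈ 17 tbsp
mashed banana: 10 oz × 14/5 × 28.35 g/oz ≈ 794 g
heavy cream: 12 fl oz × 14/5 × 30 mL/fl oz = 1008 mL
cake flour: 2.5 oz × 14/5 = 7 oz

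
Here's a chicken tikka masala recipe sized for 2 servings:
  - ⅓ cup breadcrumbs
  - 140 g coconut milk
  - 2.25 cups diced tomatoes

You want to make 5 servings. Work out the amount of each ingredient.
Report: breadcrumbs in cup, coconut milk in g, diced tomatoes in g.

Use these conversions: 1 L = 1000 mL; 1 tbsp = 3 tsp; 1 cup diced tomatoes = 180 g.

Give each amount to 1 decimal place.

Scaling factor: 5/2 = 2.5.
breadcrumbs: 1/3 cup × 5/2 ≈ 0.8 cup
coconut milk: 140 g × 5/2 = 350.0 g
diced tomatoes: 2.25 cup × 5/2 × 180 g/cup = 1012.5 g

breadcrumbs: 0.8 cup; coconut milk: 350.0 g; diced tomatoes: 1012.5 g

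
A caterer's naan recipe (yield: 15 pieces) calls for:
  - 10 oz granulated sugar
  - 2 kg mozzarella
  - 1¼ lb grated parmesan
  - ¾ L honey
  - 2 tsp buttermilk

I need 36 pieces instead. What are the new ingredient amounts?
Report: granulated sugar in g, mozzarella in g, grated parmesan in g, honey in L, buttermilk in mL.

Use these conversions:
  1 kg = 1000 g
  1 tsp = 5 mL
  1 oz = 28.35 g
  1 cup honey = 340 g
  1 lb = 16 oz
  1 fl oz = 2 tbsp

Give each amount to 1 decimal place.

granulated sugar: 680.4 g; mozzarella: 4800.0 g; grated parmesan: 1360.8 g; honey: 1.8 L; buttermilk: 24.0 mL

Scaling factor: 36/15 = 12/5 = 2.4.
granulated sugar: 10 oz × 12/5 × 28.35 g/oz = 680.4 g
mozzarella: 2 kg × 12/5 × 1000 g/kg = 4800.0 g
grated parmesan: 1.25 lb × 12/5 × 16 oz/lb × 28.35 g/oz = 1360.8 g
honey: 0.75 L × 12/5 = 1.8 L
buttermilk: 2 tsp × 12/5 × 5 mL/tsp = 24.0 mL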